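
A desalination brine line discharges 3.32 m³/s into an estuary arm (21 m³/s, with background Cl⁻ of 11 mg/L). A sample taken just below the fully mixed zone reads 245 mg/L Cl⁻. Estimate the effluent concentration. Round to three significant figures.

Mass balance: 21.00·11.00 + 3.320·Cₑ = 24.32·245.0
→ Cₑ = (24.32·245.0 − 21.00·11.00) / 3.320 = 1725 mg/L.

1730 mg/L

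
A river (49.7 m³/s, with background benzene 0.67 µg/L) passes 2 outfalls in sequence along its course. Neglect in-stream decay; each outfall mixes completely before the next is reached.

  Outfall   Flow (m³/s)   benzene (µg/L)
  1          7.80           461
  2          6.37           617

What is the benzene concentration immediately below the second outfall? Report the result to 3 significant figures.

Outfall 1: combined Q = 57.50 m³/s; C = (49.70·0.6700 + 7.800·461.0)/57.50 = 63.11 µg/L.
Outfall 2: combined Q = 63.87 m³/s; C = (57.50·63.11 + 6.370·617.0)/63.87 = 118.4 µg/L.

118 µg/L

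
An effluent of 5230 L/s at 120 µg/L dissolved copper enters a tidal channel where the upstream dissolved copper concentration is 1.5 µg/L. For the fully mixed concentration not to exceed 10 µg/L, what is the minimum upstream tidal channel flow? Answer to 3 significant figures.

Set C_mix = 10: (Q·1.500 + 5230·120.0) / (Q + 5230) = 10
→ Q = 5230·(120.0 − 10)/(10 − 1.500) = 67680 L/s.

67700 L/s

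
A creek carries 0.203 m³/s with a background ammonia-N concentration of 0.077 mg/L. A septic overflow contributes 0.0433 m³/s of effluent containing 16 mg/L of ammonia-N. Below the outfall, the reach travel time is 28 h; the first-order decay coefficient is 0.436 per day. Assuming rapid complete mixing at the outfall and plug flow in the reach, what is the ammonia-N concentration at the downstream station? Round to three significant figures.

1.73 mg/L

Conservation of mass: C = (0.2030·0.07700 + 0.04330·16.00) / 0.2463 = 0.7084/0.2463 = 2.876 mg/L.
First-order decay: C = 2.876·exp(−k·t) = 2.876·0.6013 = 1.730 mg/L.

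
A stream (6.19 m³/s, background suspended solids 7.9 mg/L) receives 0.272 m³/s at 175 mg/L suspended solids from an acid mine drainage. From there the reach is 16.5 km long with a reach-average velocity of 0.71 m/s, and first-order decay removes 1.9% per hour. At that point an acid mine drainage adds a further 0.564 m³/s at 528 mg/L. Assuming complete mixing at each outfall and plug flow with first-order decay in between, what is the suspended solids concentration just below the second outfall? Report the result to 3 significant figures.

54.5 mg/L

After mixing, C = (6.190·7.900 + 0.2720·175.0) / 6.462 = 96.50/6.462 = 14.93 mg/L; combined flow 6.462 m³/s.
Travel time t = 16.5·1000 / 0.71 = 23240 s = 6.455 h.
1.9%/h lost → k = −ln(1 − 0.019) = 0.01918 h⁻¹.
First-order decay: C = 14.93·exp(−k·t) = 14.93·0.8835 = 13.19 mg/L.
Second outfall: C = (6.462·13.19 + 0.5640·528.0)/7.026 = 54.52 mg/L.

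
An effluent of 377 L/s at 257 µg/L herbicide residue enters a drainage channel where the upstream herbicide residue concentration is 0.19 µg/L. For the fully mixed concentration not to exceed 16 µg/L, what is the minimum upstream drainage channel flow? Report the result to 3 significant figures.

Set C_mix = 16: (Q·0.1900 + 377.0·257.0) / (Q + 377.0) = 16
→ Q = 377.0·(257.0 − 16)/(16 − 0.1900) = 5747 L/s.

5750 L/s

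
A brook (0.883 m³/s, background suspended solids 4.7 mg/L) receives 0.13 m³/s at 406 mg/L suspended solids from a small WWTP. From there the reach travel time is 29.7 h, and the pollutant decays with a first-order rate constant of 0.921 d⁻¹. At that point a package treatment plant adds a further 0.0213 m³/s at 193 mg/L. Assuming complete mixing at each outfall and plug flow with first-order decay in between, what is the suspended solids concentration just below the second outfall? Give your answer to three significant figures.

After mixing, C = (0.8830·4.700 + 0.1300·406.0) / 1.013 = 56.93/1.013 = 56.20 mg/L; combined flow 1.013 m³/s.
Decay over the reach: 56.20·exp(−kt) = 56.20·0.3199 = 17.98 mg/L.
Second outfall: C = (1.013·17.98 + 0.02130·193.0)/1.034 = 21.58 mg/L.

21.6 mg/L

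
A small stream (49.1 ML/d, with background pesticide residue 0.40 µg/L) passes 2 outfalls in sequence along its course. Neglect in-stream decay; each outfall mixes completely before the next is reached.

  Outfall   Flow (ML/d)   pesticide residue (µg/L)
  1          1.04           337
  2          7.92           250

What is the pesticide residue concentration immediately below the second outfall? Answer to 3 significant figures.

Outfall 1: combined Q = 50.14 ML/d; C = (49.10·0.4000 + 1.040·337.0)/50.14 = 7.382 µg/L.
Outfall 2: combined Q = 58.06 ML/d; C = (50.14·7.382 + 7.920·250.0)/58.06 = 40.48 µg/L.

40.5 µg/L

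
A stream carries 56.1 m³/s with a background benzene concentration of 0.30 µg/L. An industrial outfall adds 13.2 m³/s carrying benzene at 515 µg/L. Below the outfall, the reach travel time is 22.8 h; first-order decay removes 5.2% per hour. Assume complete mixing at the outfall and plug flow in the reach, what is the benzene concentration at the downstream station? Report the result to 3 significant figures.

Conservation of mass: C = (56.10·0.3000 + 13.20·515.0) / 69.30 = 6815/69.30 = 98.34 µg/L.
5.2%/h lost → k = −ln(1 − 0.052) = 0.05340 h⁻¹.
After decay, C = 98.34 × e^(−kt) = 98.34 × 0.2960 = 29.10 µg/L.

29.1 µg/L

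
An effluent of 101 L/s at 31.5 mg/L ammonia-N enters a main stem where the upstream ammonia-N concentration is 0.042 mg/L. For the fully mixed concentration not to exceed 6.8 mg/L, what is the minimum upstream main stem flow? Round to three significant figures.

Set C_mix = 6.8: (Q·0.04200 + 101.0·31.50) / (Q + 101.0) = 6.8
→ Q = 101.0·(31.50 − 6.8)/(6.8 − 0.04200) = 369.1 L/s.

369 L/s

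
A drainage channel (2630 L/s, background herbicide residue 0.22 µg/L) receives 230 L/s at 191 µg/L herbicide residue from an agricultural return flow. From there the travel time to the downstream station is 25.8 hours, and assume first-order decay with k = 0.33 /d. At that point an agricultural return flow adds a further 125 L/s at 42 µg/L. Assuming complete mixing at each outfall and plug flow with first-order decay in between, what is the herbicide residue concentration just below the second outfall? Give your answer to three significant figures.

12.2 µg/L

Conservation of mass: C = (2630·0.2200 + 230.0·191.0) / 2860 = 44510/2860 = 15.56 µg/L; combined flow 2860 L/s.
After decay, C = 15.56 × e^(−kt) = 15.56 × 0.7013 = 10.91 µg/L.
At the second outfall, C = (2860·10.91 + 125.0·42.00) / (2860 + 125.0) = 12.22 µg/L.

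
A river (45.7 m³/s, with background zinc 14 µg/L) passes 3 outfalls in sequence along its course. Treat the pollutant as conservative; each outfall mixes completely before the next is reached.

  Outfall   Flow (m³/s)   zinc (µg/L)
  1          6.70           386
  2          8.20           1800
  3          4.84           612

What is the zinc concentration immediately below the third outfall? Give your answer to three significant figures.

320 µg/L

Below outfall 1: Q → 52.40 m³/s, C = (45.70·14.00 + 6.700·386.0)/52.40 = 61.56 µg/L.
Below outfall 2: Q → 60.60 m³/s, C = (52.40·61.56 + 8.200·1800)/60.60 = 296.8 µg/L.
Below outfall 3: Q → 65.44 m³/s, C = (60.60·296.8 + 4.840·612.0)/65.44 = 320.1 µg/L.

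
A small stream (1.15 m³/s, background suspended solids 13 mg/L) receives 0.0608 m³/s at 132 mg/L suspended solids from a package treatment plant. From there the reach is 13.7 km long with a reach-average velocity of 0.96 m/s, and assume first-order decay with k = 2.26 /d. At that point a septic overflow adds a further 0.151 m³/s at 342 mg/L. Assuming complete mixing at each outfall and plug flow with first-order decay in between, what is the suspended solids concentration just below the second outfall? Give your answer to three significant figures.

Flow-weighted average: C = (1.150·13.00 + 0.06080·132.0) / 1.211 = 22.98/1.211 = 18.98 mg/L; combined flow 1.211 m³/s.
Travel time t = 13.7·1000 / 0.96 = 14270 s = 3.964 h.
After decay, C = 18.98 × e^(−kt) = 18.98 × 0.6885 = 13.06 mg/L.
Second outfall: C = (1.211·13.06 + 0.1510·342.0)/1.362 = 49.54 mg/L.

49.5 mg/L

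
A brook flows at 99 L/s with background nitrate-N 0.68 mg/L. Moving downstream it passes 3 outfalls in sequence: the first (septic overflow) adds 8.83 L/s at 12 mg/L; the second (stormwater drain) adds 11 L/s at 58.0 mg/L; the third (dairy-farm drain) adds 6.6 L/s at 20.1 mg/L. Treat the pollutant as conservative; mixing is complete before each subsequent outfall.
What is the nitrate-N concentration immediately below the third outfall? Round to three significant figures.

7.53 mg/L

Outfall 1: combined Q = 107.8 L/s; C = (99.00·0.6800 + 8.830·12.00)/107.8 = 1.607 mg/L.
Outfall 2: combined Q = 118.8 L/s; C = (107.8·1.607 + 11.00·58.00)/118.8 = 6.827 mg/L.
Outfall 3: combined Q = 125.4 L/s; C = (118.8·6.827 + 6.600·20.10)/125.4 = 7.526 mg/L.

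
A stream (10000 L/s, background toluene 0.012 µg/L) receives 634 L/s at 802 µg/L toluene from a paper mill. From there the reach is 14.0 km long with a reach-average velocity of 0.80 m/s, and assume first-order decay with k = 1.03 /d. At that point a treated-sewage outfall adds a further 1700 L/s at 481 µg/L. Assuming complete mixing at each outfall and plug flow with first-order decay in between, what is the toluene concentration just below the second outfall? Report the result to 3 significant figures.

After mixing, C = (10000·0.01200 + 634.0·802.0) / 10630 = 508600/10630 = 47.83 µg/L; combined flow 10630 L/s.
Travel time t = 14.0·1000 / 0.80 = 17500 s = 4.861 h.
After decay, C = 47.83 × e^(−kt) = 47.83 × 0.8117 = 38.82 µg/L.
At the second outfall, C = (10630·38.82 + 1700·481.0) / (10630 + 1700) = 99.77 µg/L.

99.8 µg/L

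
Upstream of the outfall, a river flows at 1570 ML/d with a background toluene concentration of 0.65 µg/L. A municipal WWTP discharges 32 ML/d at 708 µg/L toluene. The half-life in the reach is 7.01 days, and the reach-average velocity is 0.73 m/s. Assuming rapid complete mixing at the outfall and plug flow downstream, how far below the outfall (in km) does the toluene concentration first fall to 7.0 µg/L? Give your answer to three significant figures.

Conservation of mass: C = (1570·0.6500 + 32.00·708.0) / 1602 = 23680/1602 = 14.78 µg/L.
Half-life 7.01 d → k = ln 2 / 7.01 = 0.09888 d⁻¹.
Set 14.78·exp(−k·t) = 7.0 → t = ln(14.78/7.0)/k = 653000 s = 181.4 h.
Distance = v·t = 0.73·653000 = 476700 m = 476.7 km.

477 km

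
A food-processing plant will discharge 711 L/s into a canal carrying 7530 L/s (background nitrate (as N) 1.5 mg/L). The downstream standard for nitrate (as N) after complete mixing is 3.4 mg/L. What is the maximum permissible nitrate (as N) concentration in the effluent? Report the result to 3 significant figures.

At the limit, (Qr·Cr + Qe·Cₑ)/(Qr + Qe) = 3.4:
Cₑ = (8241·3.4 − 7530·1.500) / 711.0 = 23.52 mg/L.

23.5 mg/L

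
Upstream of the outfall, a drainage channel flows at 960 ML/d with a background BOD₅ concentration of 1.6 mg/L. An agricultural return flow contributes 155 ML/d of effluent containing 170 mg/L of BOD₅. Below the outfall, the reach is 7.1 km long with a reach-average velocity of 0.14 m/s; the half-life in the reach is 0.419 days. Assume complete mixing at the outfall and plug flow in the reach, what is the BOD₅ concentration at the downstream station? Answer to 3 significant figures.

Flow-weighted average: C = (960.0·1.600 + 155.0·170.0) / 1115 = 27890/1115 = 25.01 mg/L.
Travel time t = 7.1·1000 / 0.14 = 50710 s = 14.09 h.
Half-life 0.419 d → k = ln 2 / 0.419 = 1.654 d⁻¹.
Applying C = C₀e^(−kt): 25.01 × 0.3787 = 9.471 mg/L.

9.47 mg/L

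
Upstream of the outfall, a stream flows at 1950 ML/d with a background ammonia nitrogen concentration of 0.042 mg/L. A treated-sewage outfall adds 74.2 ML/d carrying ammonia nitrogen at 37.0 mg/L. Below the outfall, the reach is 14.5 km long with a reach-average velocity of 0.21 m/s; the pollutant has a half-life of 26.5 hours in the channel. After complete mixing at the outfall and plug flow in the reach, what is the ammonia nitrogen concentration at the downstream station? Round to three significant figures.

0.846 mg/L

Mass balance: C = (1950·0.04200 + 74.20·37.00) / 2024 = 2827/2024 = 1.397 mg/L.
Travel time t = 14.5·1000 / 0.21 = 69050 s = 19.18 h.
Half-life 26.5 h → k = ln 2 / 26.5 = 0.02616 h⁻¹ = 0.6278 d⁻¹.
After decay, C = 1.397 × e^(−kt) = 1.397 × 0.6055 = 0.8458 mg/L.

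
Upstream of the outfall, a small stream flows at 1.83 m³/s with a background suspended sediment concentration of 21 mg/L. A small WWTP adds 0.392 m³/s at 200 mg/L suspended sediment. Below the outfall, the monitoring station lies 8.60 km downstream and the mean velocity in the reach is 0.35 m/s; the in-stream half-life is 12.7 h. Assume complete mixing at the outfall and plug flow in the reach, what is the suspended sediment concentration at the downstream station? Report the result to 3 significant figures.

Conservation of mass: C = (1.830·21.00 + 0.3920·200.0) / 2.222 = 116.8/2.222 = 52.58 mg/L.
Travel time t = 8.60·1000 / 0.35 = 24570 s = 6.825 h.
Half-life 12.7 h → k = ln 2 / 12.7 = 0.05458 h⁻¹ = 1.310 d⁻¹.
Decay over the reach: 52.58·exp(−kt) = 52.58·0.6890 = 36.23 mg/L.

36.2 mg/L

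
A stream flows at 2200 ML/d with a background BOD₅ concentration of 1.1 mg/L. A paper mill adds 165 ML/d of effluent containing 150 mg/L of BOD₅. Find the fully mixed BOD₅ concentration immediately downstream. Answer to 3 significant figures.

11.5 mg/L

Conservation of mass: C = (2200·1.100 + 165.0·150.0) / 2365 = 27170/2365 = 11.49 mg/L.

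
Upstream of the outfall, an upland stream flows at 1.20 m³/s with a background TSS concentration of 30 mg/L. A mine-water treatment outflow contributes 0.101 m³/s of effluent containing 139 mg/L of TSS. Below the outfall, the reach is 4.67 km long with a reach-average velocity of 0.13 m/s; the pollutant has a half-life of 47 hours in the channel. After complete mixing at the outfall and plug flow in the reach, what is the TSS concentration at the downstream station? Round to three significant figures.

33.2 mg/L

Mass balance: C = (1.200·30.00 + 0.1010·139.0) / 1.301 = 50.04/1.301 = 38.46 mg/L.
Travel time t = 4.67·1000 / 0.13 = 35920 s = 9.979 h.
Half-life 47 h → k = ln 2 / 47 = 0.01475 h⁻¹ = 0.3539 d⁻¹.
First-order decay: C = 38.46·exp(−k·t) = 38.46·0.8632 = 33.20 mg/L.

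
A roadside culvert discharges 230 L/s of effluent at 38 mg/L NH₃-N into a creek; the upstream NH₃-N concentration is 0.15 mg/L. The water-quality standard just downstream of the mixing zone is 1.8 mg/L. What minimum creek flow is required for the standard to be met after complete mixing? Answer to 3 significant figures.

Set C_mix = 1.8: (Q·0.1500 + 230.0·38.00) / (Q + 230.0) = 1.8
→ Q = 230.0·(38.00 − 1.8)/(1.8 − 0.1500) = 5046 L/s.

5050 L/s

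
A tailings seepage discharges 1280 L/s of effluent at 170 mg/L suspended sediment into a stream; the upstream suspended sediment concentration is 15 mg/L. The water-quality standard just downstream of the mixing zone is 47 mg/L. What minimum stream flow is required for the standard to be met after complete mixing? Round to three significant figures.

4920 L/s

Set C_mix = 47: (Q·15.00 + 1280·170.0) / (Q + 1280) = 47
→ Q = 1280·(170.0 − 47)/(47 − 15.00) = 4920 L/s.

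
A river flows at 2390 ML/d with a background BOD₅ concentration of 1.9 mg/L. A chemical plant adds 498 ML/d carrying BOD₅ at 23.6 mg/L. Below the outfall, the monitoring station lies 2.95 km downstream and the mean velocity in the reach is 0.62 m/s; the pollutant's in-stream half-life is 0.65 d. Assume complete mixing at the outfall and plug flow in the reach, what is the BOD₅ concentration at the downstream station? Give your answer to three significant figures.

Mixed concentration C = ΣQC/ΣQ = (2390·1.900 + 498.0·23.60) / 2888 = 16290/2888 = 5.642 mg/L.
Travel time t = 2.95·1000 / 0.62 = 4758 s = 1.322 h.
Half-life 0.65 d → k = ln 2 / 0.65 = 1.066 d⁻¹.
Applying C = C₀e^(−kt): 5.642 × 0.9430 = 5.320 mg/L.

5.32 mg/L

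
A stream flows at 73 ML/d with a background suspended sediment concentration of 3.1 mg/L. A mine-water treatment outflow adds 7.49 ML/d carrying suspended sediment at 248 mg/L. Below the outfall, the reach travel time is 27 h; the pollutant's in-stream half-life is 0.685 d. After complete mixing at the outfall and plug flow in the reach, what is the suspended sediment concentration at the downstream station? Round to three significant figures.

Mixed concentration C = ΣQC/ΣQ = (73.00·3.100 + 7.490·248.0) / 80.49 = 2084/80.49 = 25.89 mg/L.
Half-life 0.685 d → k = ln 2 / 0.685 = 1.012 d⁻¹.
First-order decay: C = 25.89·exp(−k·t) = 25.89·0.3203 = 8.293 mg/L.

8.29 mg/L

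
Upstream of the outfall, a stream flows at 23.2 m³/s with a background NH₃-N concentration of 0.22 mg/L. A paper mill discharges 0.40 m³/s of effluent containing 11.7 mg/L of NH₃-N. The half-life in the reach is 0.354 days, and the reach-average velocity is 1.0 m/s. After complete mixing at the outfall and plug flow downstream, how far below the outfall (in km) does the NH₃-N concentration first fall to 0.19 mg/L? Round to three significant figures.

Mixed concentration C = ΣQC/ΣQ = (23.20·0.2200 + 0.4000·11.70) / 23.60 = 9.784/23.60 = 0.4146 mg/L.
Half-life 0.354 d → k = ln 2 / 0.354 = 1.958 d⁻¹.
Set 0.4146·exp(−k·t) = 0.19 → t = ln(0.4146/0.19)/k = 34430 s = 9.563 h.
Distance = v·t = 1.0·34430 = 34430 m = 34.43 km.

34.4 km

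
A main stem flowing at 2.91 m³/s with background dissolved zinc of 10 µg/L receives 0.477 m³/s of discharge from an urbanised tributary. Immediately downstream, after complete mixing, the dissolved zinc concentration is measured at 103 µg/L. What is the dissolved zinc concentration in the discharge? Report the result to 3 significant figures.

Mass balance: 2.910·10.00 + 0.4770·Cₑ = 3.387·103.0
→ Cₑ = (3.387·103.0 − 2.910·10.00) / 0.4770 = 670.4 µg/L.

670 µg/L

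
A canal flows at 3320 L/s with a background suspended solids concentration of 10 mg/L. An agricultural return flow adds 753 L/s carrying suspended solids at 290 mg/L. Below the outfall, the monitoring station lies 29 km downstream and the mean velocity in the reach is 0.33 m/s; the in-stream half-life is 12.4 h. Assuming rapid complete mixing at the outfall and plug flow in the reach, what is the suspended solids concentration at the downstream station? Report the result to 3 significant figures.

Conservation of mass: C = (3320·10.00 + 753.0·290.0) / 4073 = 251600/4073 = 61.77 mg/L.
Travel time t = 29·1000 / 0.33 = 87880 s = 24.41 h.
Half-life 12.4 h → k = ln 2 / 12.4 = 0.05590 h⁻¹ = 1.342 d⁻¹.
After decay, C = 61.77 × e^(−kt) = 61.77 × 0.2555 = 15.78 mg/L.

15.8 mg/L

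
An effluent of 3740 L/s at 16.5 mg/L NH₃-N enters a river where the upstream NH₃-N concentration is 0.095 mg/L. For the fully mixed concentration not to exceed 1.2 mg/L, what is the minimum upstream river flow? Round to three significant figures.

51800 L/s

Set C_mix = 1.2: (Q·0.09500 + 3740·16.50) / (Q + 3740) = 1.2
→ Q = 3740·(16.50 − 1.2)/(1.2 − 0.09500) = 51780 L/s.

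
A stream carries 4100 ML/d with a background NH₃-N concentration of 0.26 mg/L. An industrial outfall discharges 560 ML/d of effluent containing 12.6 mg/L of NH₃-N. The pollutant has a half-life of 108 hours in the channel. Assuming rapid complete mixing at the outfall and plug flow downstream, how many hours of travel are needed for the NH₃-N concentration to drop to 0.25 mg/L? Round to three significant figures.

After mixing, C = (4100·0.2600 + 560.0·12.60) / 4660 = 8122/4660 = 1.743 mg/L.
Half-life 108 h → k = ln 2 / 108 = 0.006418 h⁻¹ = 0.1540 d⁻¹.
1.743·exp(−k·t) = 0.25 → t = ln(1.743/0.25)/k = 1089000 s = 302.6 h.

303 h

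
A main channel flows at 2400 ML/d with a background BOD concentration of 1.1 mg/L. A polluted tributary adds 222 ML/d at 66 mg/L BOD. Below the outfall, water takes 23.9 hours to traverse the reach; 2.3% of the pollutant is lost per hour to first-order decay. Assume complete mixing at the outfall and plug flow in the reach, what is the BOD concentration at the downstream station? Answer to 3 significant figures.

Flow-weighted average: C = (2400·1.100 + 222.0·66.00) / 2622 = 17290/2622 = 6.595 mg/L.
2.3%/h lost → k = −ln(1 − 0.023) = 0.02327 h⁻¹.
Decay over the reach: 6.595·exp(−kt) = 6.595·0.5734 = 3.782 mg/L.

3.78 mg/L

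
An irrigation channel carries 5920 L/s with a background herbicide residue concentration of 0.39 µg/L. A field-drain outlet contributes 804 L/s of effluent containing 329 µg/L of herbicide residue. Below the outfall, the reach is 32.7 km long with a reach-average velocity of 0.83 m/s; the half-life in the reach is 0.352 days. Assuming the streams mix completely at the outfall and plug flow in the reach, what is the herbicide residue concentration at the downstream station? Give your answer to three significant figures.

16.2 µg/L

After mixing, C = (5920·0.3900 + 804.0·329.0) / 6724 = 266800/6724 = 39.68 µg/L.
Travel time t = 32.7·1000 / 0.83 = 39400 s = 10.94 h.
Half-life 0.352 d → k = ln 2 / 0.352 = 1.969 d⁻¹.
Applying C = C₀e^(−kt): 39.68 × 0.4074 = 16.17 µg/L.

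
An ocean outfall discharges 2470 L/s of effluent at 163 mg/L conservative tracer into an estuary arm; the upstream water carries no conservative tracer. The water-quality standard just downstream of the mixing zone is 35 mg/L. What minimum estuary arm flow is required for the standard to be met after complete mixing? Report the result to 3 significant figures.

Set C_mix = 35: (Q·0 + 2470·163.0) / (Q + 2470) = 35
→ Q = 2470·(163.0 − 35)/(35 − 0) = 9033 L/s.

9030 L/s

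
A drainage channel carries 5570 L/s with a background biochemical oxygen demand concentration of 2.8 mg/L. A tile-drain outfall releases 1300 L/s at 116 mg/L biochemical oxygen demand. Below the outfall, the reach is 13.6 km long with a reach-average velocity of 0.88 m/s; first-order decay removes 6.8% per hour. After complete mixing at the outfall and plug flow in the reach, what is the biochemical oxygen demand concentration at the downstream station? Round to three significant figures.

Mass balance: C = (5570·2.800 + 1300·116.0) / 6870 = 166400/6870 = 24.22 mg/L.
Travel time t = 13.6·1000 / 0.88 = 15450 s = 4.293 h.
6.8%/h lost → k = −ln(1 − 0.068) = 0.07042 h⁻¹.
Decay over the reach: 24.22·exp(−kt) = 24.22·0.7391 = 17.90 mg/L.

17.9 mg/L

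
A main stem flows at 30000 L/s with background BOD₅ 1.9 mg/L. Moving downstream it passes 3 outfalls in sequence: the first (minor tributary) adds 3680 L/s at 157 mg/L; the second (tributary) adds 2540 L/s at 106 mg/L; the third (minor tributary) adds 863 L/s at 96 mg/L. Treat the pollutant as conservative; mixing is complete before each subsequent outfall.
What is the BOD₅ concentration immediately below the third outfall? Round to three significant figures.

Outfall 1: combined Q = 33680 L/s; C = (30000·1.900 + 3680·157.0)/33680 = 18.85 mg/L.
Outfall 2: combined Q = 36220 L/s; C = (33680·18.85 + 2540·106.0)/36220 = 24.96 mg/L.
Outfall 3: combined Q = 37080 L/s; C = (36220·24.96 + 863.0·96.00)/37080 = 26.61 mg/L.

26.6 mg/L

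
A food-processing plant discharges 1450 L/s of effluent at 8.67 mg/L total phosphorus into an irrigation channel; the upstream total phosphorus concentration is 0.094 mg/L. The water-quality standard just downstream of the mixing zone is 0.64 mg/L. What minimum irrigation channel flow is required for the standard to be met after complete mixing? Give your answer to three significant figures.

Set C_mix = 0.64: (Q·0.09400 + 1450·8.670) / (Q + 1450) = 0.64
→ Q = 1450·(8.670 − 0.64)/(0.64 − 0.09400) = 21330 L/s.

21300 L/s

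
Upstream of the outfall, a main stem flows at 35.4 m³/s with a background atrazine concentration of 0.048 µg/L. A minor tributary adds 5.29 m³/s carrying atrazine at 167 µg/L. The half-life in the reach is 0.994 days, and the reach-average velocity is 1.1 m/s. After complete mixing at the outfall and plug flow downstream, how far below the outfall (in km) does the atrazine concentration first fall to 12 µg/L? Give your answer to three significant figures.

81.1 km

Mixed concentration C = ΣQC/ΣQ = (35.40·0.04800 + 5.290·167.0) / 40.69 = 885.1/40.69 = 21.75 µg/L.
Half-life 0.994 d → k = ln 2 / 0.994 = 0.6973 d⁻¹.
Set 21.75·exp(−k·t) = 12 → t = ln(21.75/12)/k = 73700 s = 20.47 h.
Distance = v·t = 1.1·73700 = 81070 m = 81.07 km.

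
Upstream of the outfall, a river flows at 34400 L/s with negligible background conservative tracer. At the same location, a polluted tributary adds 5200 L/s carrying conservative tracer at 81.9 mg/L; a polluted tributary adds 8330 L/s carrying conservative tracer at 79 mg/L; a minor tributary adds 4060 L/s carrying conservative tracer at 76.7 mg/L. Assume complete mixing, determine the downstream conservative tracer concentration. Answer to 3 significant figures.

26.8 mg/L

Conservation of mass: C = (34400·0 + 5200·81.90 + 8330·79.00 + 4060·76.70) / 51990 = 1395000/51990 = 26.84 mg/L.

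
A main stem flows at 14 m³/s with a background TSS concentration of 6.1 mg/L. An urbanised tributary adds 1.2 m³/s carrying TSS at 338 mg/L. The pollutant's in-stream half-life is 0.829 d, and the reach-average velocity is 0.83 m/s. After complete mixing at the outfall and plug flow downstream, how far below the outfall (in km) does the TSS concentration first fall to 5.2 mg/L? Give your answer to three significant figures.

157 km

Mixed concentration C = ΣQC/ΣQ = (14.00·6.100 + 1.200·338.0) / 15.20 = 491.0/15.20 = 32.30 mg/L.
Half-life 0.829 d → k = ln 2 / 0.829 = 0.8361 d⁻¹.
Set 32.30·exp(−k·t) = 5.2 → t = ln(32.30/5.2)/k = 188700 s = 52.43 h.
Distance = v·t = 0.83·188700 = 156700 m = 156.7 km.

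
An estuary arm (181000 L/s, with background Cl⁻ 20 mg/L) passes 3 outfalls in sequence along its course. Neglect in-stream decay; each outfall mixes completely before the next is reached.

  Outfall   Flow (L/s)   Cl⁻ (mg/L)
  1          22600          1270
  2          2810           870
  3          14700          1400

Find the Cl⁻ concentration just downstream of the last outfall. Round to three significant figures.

250 mg/L

Outfall 1: combined Q = 203600 L/s; C = (181000·20.00 + 22600·1270)/203600 = 158.8 mg/L.
Outfall 2: combined Q = 206400 L/s; C = (203600·158.8 + 2810·870.0)/206400 = 168.4 mg/L.
Outfall 3: combined Q = 221100 L/s; C = (206400·168.4 + 14700·1400)/221100 = 250.3 mg/L.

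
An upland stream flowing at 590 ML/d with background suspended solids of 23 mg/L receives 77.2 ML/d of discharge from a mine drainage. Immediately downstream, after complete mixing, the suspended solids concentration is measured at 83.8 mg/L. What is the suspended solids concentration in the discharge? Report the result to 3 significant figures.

Mass balance: 590.0·23.00 + 77.20·Cₑ = 667.2·83.80
→ Cₑ = (667.2·83.80 − 590.0·23.00) / 77.20 = 548.5 mg/L.

548 mg/L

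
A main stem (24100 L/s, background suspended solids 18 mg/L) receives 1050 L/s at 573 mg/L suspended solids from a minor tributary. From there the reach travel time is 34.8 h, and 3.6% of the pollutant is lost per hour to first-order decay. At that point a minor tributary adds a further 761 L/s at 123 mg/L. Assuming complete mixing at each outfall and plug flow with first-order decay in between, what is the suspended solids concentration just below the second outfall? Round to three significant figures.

Conservation of mass: C = (24100·18.00 + 1050·573.0) / 25150 = 1035000/25150 = 41.17 mg/L; combined flow 25150 L/s.
3.6%/h lost → k = −ln(1 − 0.036) = 0.03666 h⁻¹.
First-order decay: C = 41.17·exp(−k·t) = 41.17·0.2792 = 11.49 mg/L.
Second outfall: C = (25150·11.49 + 761.0·123.0)/25910 = 14.77 mg/L.

14.8 mg/L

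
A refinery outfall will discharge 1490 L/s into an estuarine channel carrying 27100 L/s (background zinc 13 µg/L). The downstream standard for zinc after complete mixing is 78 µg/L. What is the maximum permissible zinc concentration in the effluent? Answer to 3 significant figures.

1260 µg/L

At the limit, (Qr·Cr + Qe·Cₑ)/(Qr + Qe) = 78:
Cₑ = (28590·78 − 27100·13.00) / 1490 = 1260 µg/L.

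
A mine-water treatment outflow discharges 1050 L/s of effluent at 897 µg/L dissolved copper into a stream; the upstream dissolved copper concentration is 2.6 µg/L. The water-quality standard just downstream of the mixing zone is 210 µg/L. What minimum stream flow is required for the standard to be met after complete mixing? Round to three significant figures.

Set C_mix = 210: (Q·2.600 + 1050·897.0) / (Q + 1050) = 210
→ Q = 1050·(897.0 − 210)/(210 − 2.600) = 3478 L/s.

3480 L/s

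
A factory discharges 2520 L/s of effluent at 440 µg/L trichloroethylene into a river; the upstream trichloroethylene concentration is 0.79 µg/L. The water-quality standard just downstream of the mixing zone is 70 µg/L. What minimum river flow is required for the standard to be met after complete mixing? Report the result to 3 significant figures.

Set C_mix = 70: (Q·0.7900 + 2520·440.0) / (Q + 2520) = 70
→ Q = 2520·(440.0 − 70)/(70 − 0.7900) = 13470 L/s.

13500 L/s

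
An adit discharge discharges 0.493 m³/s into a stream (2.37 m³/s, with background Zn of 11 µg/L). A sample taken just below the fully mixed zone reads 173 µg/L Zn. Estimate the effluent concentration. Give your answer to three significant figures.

Mass balance: 2.370·11.00 + 0.4930·Cₑ = 2.863·173.0
→ Cₑ = (2.863·173.0 − 2.370·11.00) / 0.4930 = 951.8 µg/L.

952 µg/L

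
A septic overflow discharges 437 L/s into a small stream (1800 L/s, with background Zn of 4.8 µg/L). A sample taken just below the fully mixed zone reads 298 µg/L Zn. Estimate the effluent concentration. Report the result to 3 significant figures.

Mass balance: 1800·4.800 + 437.0·Cₑ = 2237·298.0
→ Cₑ = (2237·298.0 − 1800·4.800) / 437.0 = 1506 µg/L.

1510 µg/L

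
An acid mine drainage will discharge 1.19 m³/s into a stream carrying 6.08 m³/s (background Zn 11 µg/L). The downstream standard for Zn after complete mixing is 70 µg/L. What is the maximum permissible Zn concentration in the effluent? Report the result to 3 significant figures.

371 µg/L

At the limit, (Qr·Cr + Qe·Cₑ)/(Qr + Qe) = 70:
Cₑ = (7.270·70 − 6.080·11.00) / 1.190 = 371.4 µg/L.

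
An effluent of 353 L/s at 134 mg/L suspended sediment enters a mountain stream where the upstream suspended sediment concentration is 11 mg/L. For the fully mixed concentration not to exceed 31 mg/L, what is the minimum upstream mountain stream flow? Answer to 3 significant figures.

Set C_mix = 31: (Q·11.00 + 353.0·134.0) / (Q + 353.0) = 31
→ Q = 353.0·(134.0 − 31)/(31 − 11.00) = 1818 L/s.

1820 L/s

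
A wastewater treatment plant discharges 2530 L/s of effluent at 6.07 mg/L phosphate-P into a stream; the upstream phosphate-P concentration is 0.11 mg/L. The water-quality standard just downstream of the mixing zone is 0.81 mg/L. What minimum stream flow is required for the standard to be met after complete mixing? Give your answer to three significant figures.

19000 L/s

Set C_mix = 0.81: (Q·0.1100 + 2530·6.070) / (Q + 2530) = 0.81
→ Q = 2530·(6.070 − 0.81)/(0.81 − 0.1100) = 19010 L/s.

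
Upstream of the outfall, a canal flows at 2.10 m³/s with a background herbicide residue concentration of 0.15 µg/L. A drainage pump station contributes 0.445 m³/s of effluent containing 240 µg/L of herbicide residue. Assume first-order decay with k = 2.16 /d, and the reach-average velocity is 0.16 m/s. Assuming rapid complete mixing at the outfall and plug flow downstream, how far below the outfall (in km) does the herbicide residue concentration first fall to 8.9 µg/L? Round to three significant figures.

Flow-weighted average: C = (2.100·0.1500 + 0.4450·240.0) / 2.545 = 107.1/2.545 = 42.09 µg/L.
Set 42.09·exp(−k·t) = 8.9 → t = ln(42.09/8.9)/k = 62150 s = 17.26 h.
Distance = v·t = 0.16·62150 = 9944 m = 9.944 km.

9.94 km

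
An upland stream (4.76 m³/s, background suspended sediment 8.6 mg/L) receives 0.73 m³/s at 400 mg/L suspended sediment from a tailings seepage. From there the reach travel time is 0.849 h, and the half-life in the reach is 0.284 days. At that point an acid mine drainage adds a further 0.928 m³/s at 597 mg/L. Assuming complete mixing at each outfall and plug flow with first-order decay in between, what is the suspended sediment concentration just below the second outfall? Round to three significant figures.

Mixed concentration C = ΣQC/ΣQ = (4.760·8.600 + 0.7300·400.0) / 5.490 = 332.9/5.490 = 60.64 mg/L; combined flow 5.490 m³/s.
Half-life 0.284 d → k = ln 2 / 0.284 = 2.441 d⁻¹.
Applying C = C₀e^(−kt): 60.64 × 0.9173 = 55.63 mg/L.
At the second outfall, C = (5.490·55.63 + 0.9280·597.0) / (5.490 + 0.9280) = 133.9 mg/L.

134 mg/L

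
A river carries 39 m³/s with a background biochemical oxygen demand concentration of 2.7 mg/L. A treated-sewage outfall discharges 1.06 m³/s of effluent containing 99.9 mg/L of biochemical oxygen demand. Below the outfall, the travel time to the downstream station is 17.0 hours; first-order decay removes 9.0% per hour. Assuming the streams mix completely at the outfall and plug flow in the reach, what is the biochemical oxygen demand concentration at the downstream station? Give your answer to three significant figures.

1.06 mg/L

After mixing, C = (39.00·2.700 + 1.060·99.90) / 40.06 = 211.2/40.06 = 5.272 mg/L.
9.0%/h lost → k = −ln(1 − 0.09) = 0.09431 h⁻¹.
After decay, C = 5.272 × e^(−kt) = 5.272 × 0.2012 = 1.061 mg/L.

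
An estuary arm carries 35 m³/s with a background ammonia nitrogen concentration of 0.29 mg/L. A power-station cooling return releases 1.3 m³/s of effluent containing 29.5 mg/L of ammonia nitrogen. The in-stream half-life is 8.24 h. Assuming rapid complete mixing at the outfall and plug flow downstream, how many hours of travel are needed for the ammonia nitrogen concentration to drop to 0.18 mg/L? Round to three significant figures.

23.8 h

Mass balance: C = (35.00·0.2900 + 1.300·29.50) / 36.30 = 48.50/36.30 = 1.336 mg/L.
Half-life 8.24 h → k = ln 2 / 8.24 = 0.08412 h⁻¹ = 2.019 d⁻¹.
1.336·exp(−k·t) = 0.18 → t = ln(1.336/0.18)/k = 85790 s = 23.83 h.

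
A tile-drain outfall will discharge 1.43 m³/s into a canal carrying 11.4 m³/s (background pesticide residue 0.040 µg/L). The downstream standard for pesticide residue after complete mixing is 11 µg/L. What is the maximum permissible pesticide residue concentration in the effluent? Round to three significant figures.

98.4 µg/L

At the limit, (Qr·Cr + Qe·Cₑ)/(Qr + Qe) = 11:
Cₑ = (12.83·11 − 11.40·0.04000) / 1.430 = 98.37 µg/L.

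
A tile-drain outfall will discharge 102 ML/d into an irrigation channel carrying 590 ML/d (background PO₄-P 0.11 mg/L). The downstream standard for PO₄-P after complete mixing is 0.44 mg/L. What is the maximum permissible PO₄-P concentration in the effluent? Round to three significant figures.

2.35 mg/L

At the limit, (Qr·Cr + Qe·Cₑ)/(Qr + Qe) = 0.44:
Cₑ = (692.0·0.44 − 590.0·0.1100) / 102.0 = 2.349 mg/L.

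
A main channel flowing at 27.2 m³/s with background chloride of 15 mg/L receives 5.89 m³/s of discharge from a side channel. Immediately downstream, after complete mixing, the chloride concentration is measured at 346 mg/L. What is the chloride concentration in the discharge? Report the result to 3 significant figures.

1870 mg/L

Mass balance: 27.20·15.00 + 5.890·Cₑ = 33.09·346.0
→ Cₑ = (33.09·346.0 − 27.20·15.00) / 5.890 = 1875 mg/L.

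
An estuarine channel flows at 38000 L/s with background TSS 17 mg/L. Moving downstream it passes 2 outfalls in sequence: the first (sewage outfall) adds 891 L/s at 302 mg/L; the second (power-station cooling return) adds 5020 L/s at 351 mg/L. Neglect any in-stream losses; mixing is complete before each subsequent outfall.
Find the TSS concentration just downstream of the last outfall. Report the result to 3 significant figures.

61.0 mg/L

Below outfall 1: Q → 38890 L/s, C = (38000·17.00 + 891.0·302.0)/38890 = 23.53 mg/L.
Below outfall 2: Q → 43910 L/s, C = (38890·23.53 + 5020·351.0)/43910 = 60.97 mg/L.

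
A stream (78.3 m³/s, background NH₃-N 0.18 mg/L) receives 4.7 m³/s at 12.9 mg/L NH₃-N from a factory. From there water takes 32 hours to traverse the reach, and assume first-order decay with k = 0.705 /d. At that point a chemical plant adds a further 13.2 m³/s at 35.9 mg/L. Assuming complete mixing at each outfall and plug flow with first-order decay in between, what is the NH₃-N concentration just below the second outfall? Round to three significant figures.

Mixed concentration C = ΣQC/ΣQ = (78.30·0.1800 + 4.700·12.90) / 83.00 = 74.72/83.00 = 0.9003 mg/L; combined flow 83.00 m³/s.
Decay over the reach: 0.9003·exp(−kt) = 0.9003·0.3906 = 0.3517 mg/L.
At the second outfall, C = (83.00·0.3517 + 13.20·35.90) / (83.00 + 13.20) = 5.229 mg/L.

5.23 mg/L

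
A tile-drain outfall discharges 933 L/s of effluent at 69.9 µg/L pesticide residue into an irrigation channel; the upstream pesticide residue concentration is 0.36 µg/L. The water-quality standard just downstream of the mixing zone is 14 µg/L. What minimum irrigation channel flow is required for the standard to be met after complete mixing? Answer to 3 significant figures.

Set C_mix = 14: (Q·0.3600 + 933.0·69.90) / (Q + 933.0) = 14
→ Q = 933.0·(69.90 − 14)/(14 − 0.3600) = 3824 L/s.

3820 L/s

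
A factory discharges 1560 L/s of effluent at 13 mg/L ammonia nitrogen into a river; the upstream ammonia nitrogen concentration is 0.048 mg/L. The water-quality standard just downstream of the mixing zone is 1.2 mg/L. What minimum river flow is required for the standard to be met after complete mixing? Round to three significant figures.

16000 L/s

Set C_mix = 1.2: (Q·0.04800 + 1560·13.00) / (Q + 1560) = 1.2
→ Q = 1560·(13.00 − 1.2)/(1.2 − 0.04800) = 15980 L/s.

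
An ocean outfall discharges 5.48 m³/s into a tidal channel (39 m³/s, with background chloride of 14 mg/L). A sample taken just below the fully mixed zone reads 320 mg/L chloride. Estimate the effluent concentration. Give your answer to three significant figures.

Mass balance: 39.00·14.00 + 5.480·Cₑ = 44.48·320.0
→ Cₑ = (44.48·320.0 − 39.00·14.00) / 5.480 = 2498 mg/L.

2500 mg/L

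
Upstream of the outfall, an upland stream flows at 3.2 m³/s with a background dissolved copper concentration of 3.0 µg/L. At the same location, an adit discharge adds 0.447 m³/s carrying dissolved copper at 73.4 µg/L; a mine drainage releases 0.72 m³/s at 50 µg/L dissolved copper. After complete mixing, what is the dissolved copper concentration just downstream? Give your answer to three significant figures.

After mixing, C = (3.200·3.000 + 0.4470·73.40 + 0.7200·50.00) / 4.367 = 78.41/4.367 = 17.96 µg/L.

18.0 µg/L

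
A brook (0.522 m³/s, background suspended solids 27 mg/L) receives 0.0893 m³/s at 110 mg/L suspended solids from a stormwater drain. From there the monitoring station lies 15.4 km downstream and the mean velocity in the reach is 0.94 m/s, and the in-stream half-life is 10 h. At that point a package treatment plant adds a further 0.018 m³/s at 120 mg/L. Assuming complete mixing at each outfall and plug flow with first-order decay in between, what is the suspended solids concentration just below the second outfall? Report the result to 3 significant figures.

31.2 mg/L

Mass balance: C = (0.5220·27.00 + 0.08930·110.0) / 0.6113 = 23.92/0.6113 = 39.12 mg/L; combined flow 0.6113 m³/s.
Travel time t = 15.4·1000 / 0.94 = 16380 s = 4.551 h.
Half-life 10 h → k = ln 2 / 10 = 0.06931 h⁻¹ = 1.664 d⁻¹.
Applying C = C₀e^(−kt): 39.12 × 0.7295 = 28.54 mg/L.
Second outfall: C = (0.6113·28.54 + 0.01800·120.0)/0.6293 = 31.16 mg/L.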